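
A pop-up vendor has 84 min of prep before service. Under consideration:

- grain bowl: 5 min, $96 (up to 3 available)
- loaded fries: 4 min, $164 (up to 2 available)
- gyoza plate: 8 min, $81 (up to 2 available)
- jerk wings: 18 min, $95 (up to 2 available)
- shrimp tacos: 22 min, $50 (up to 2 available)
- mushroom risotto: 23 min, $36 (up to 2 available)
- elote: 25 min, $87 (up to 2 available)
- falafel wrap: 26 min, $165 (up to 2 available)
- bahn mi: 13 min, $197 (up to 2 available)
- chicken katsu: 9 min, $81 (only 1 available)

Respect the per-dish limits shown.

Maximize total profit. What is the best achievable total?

1267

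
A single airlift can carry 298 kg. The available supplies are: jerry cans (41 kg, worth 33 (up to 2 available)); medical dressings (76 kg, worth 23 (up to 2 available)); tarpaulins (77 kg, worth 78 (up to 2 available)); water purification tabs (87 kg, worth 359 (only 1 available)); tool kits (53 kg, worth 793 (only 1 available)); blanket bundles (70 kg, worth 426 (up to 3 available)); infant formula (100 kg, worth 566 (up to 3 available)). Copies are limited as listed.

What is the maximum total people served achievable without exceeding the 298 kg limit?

The ratio heuristic lands on tool kits + 3×blanket bundles (2071) but leaves 35 kg idle.
Dropping blanket bundles frees 70 kg; slotting in infant formula (100 kg) lifts the total to 2211 at 293 kg.
The spare 5 kg is too small for any remaining supply, and no exchange beats 2211.

2211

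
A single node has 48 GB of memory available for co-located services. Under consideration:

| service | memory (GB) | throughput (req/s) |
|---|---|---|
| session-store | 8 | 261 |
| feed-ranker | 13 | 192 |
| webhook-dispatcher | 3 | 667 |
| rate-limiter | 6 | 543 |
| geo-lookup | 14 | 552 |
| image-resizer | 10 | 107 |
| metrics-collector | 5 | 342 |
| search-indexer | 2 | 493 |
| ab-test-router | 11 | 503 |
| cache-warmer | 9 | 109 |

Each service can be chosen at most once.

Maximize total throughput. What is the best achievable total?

3100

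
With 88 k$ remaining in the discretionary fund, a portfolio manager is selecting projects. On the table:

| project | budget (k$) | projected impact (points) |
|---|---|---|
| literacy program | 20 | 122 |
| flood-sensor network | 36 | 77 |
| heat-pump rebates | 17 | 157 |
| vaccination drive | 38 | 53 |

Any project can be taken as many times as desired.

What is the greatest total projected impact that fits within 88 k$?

785

Taking 5×heat-pump rebates: 85 k$ used, 785 in projected impact.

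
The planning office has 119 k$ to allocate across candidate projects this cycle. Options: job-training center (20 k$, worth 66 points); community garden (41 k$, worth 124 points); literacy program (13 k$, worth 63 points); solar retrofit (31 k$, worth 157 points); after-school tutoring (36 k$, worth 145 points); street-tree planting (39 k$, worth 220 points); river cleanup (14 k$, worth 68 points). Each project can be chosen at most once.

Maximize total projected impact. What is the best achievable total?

585

Ranking by ratio (projected impact/k$): street-tree planting 5.64, solar retrofit 5.06, river cleanup 4.86, literacy program 4.85.
Filling by ratio: job-training center + literacy program + solar retrofit + street-tree planting + river cleanup for 574, with 2 k$ left unused.
Dropping job-training center and river cleanup frees 34 k$; slotting in after-school tutoring (36 k$) lifts the total to 585 at 119 k$.
Next best is job-training center + literacy program + solar retrofit + street-tree planting + river cleanup at 574 (117 k$) — short by 11.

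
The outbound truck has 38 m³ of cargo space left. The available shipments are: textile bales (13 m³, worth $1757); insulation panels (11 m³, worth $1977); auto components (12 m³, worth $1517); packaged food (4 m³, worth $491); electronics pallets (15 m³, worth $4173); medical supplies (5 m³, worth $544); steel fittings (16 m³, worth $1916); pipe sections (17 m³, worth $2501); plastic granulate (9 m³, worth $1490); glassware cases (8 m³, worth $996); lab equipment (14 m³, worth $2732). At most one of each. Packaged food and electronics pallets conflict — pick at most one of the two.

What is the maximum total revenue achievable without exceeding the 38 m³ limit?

8395

Taking electronics pallets + plastic granulate + lab equipment: 38 m³ used, 8395 in revenue.
The closest alternative, electronics pallets + glassware cases + lab equipment, reaches only 7901.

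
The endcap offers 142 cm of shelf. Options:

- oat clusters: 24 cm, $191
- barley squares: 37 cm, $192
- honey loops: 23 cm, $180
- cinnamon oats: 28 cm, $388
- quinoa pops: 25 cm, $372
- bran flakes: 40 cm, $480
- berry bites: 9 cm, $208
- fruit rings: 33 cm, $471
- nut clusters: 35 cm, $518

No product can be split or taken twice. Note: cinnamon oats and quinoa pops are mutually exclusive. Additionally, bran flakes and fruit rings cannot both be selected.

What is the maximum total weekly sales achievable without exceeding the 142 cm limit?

Best packing: oat clusters + cinnamon oats + bran flakes + berry bites + nut clusters — 136 cm, 1785 total.
That's the maximum — no feasible swap from here does better than 1785.

1785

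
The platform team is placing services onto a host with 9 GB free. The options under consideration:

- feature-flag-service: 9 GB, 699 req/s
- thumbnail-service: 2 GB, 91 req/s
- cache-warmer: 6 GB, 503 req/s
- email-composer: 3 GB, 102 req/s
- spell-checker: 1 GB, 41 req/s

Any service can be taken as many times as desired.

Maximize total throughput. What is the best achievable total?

699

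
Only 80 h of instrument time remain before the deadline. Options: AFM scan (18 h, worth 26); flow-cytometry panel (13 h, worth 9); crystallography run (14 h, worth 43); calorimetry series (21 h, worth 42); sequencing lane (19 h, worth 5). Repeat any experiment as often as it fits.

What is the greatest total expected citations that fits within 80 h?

By expected citations per h: crystallography run 3.07, calorimetry series 2.00, AFM scan 1.44, flow-cytometry panel 0.69 lead.
The ratio ordering already packs tightly: 5×crystallography run, 70 h, 215.
Nothing else within 80 h beats 215.

215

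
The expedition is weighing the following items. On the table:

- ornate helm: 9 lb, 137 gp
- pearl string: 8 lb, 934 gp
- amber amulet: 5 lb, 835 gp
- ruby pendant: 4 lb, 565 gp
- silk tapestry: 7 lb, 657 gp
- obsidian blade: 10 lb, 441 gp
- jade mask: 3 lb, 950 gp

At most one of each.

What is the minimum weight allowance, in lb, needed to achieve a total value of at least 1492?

7

Look for the lowest-weight combination reaching 1492.
Taking ruby pendant + jade mask gives 1515 (≥ 1492) for 7 lb.
No combination under 7 lb hits 1492.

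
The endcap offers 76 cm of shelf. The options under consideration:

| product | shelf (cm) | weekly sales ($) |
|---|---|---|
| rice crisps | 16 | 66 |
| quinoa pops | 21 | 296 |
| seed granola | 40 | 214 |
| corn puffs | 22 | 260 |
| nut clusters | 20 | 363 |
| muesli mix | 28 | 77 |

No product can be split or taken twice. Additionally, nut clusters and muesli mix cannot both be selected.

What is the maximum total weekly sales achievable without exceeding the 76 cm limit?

919

Ranking by ratio (weekly sales/cm): nut clusters 18.15, quinoa pops 14.10, corn puffs 11.82.
Quinoa pops + corn puffs + nut clusters uses 63 of the 76 cm and totals 919.
Next best is rice crisps + quinoa pops + nut clusters at 725 (57 cm) — short by 194.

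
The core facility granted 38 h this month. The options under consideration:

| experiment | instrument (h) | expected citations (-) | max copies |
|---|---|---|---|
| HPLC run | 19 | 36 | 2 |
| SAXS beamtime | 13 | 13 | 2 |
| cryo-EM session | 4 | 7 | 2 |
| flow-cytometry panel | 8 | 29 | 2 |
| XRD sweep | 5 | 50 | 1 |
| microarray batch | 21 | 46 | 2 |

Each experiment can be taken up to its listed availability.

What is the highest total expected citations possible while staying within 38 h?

132

Filling by ratio: 2×cryo-EM session + 2×flow-cytometry panel + XRD sweep for 122, with 9 h left unused.
The 12 h tied up in cryo-EM session and flow-cytometry panel is better spent on microarray batch — total rises to 132 (38 h).
No other feasible combination exceeds 132.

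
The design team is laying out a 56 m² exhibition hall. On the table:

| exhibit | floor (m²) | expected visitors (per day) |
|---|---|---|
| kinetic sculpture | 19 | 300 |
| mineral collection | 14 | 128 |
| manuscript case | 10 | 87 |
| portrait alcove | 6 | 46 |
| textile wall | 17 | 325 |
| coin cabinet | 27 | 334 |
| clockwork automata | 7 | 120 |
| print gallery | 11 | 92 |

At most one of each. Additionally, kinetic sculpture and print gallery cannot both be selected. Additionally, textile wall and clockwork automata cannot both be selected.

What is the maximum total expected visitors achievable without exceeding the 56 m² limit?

By expected visitors per m²: textile wall 19.12, clockwork automata 17.14, kinetic sculpture 15.79, coin cabinet 12.37 lead.
Kinetic sculpture + mineral collection + portrait alcove + textile wall uses 56 of the 56 m² and totals 799.
Every other selection either busts 56 m² or breaks a pairing rule or fails to beat 799.

799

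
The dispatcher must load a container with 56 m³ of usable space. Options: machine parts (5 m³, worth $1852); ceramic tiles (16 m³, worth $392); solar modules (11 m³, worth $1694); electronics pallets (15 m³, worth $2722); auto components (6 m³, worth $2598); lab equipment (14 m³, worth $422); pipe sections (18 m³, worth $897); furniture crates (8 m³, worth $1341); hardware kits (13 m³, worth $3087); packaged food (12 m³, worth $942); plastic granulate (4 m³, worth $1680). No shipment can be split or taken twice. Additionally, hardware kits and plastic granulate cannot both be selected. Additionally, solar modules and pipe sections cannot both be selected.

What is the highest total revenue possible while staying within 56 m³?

Density check — auto components 433.00, plastic granulate 420.00, machine parts 370.40 are the best per m³.
Taking machine parts + solar modules + electronics pallets + auto components + hardware kits: 50 m³ used, 11953 in revenue.
The closest alternative, machine parts + solar modules + electronics pallets + auto components + furniture crates + plastic granulate, reaches only 11887.

11953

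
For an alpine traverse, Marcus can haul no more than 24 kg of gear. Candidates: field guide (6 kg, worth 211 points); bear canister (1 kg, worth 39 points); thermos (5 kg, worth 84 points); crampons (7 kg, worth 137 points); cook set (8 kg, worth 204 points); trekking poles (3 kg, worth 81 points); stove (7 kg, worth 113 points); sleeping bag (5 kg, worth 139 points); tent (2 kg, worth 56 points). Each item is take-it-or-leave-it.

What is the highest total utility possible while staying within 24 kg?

Taking the top-ratio items first gives field guide + bear canister + crampons + trekking poles + sleeping bag + tent for 663 (24 kg).
Dropping bear canister and crampons frees 8 kg; slotting in cook set (8 kg) lifts the total to 691 at 24 kg.
An exhaustive check of the 512 subsets confirms 691.

691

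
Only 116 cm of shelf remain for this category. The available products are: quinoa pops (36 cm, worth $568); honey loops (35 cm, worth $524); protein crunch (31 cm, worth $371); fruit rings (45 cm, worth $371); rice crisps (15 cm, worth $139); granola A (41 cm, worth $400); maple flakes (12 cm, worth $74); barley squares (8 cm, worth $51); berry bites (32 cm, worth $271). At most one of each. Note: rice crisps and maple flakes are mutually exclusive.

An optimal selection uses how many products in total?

Optimal total is 1537.
One optimal bundle: quinoa pops + honey loops + protein crunch + maple flakes (114 cm).
Any selection reaching 1537 contains exactly 4 products.

4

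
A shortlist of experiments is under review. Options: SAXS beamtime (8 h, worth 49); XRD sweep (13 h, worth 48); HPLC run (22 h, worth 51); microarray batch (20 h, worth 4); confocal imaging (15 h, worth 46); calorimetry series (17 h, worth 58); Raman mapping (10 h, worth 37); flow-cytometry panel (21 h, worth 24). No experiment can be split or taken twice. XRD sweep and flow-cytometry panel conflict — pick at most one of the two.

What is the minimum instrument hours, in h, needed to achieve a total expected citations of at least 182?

48

Need the lightest bundle worth ≥ 182.
SAXS beamtime + XRD sweep + calorimetry series + Raman mapping: 192 expected citations at 48 h.
Below 48 h the best achievable stays under 182.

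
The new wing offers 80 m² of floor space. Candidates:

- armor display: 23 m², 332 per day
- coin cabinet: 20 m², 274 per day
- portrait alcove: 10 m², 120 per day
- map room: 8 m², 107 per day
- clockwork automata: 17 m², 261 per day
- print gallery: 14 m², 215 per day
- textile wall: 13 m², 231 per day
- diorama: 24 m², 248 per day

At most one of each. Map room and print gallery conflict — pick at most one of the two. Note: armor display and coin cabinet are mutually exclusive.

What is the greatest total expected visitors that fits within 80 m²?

Best packing: armor display + portrait alcove + clockwork automata + print gallery + textile wall — 77 m², 1159 total.
No other feasible combination exceeds 1159.

1159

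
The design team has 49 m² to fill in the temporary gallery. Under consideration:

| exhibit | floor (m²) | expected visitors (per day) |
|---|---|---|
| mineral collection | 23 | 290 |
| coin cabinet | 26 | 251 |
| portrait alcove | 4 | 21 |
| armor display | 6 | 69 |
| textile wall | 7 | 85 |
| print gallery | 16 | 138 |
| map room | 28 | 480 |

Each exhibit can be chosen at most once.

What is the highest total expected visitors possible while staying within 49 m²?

655

Best packing: portrait alcove + armor display + textile wall + map room — 45 m², 655 total.
The closest alternative, portrait alcove + print gallery + map room, reaches only 639.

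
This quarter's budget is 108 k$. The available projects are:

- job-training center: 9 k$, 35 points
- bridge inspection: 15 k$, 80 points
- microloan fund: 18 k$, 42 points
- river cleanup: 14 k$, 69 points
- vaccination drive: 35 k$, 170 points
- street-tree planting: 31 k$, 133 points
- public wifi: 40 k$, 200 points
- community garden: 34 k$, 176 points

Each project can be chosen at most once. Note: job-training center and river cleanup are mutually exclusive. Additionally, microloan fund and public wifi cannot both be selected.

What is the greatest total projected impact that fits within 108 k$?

525

Density check — bridge inspection 5.33, community garden 5.18, public wifi 5.00 are the best per k$.
The ratio ordering already packs tightly: bridge inspection + river cleanup + public wifi + community garden, 103 k$, 525.
No other feasible combination exceeds 525.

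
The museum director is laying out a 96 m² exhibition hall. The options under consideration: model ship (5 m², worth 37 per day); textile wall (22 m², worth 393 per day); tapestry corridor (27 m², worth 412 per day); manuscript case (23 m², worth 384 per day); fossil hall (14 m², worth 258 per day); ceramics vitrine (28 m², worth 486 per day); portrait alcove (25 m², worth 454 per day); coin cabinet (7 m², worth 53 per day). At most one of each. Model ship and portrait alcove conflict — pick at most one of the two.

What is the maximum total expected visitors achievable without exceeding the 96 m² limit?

1644

Density check — fossil hall 18.43, portrait alcove 18.16, textile wall 17.86 are the best per m².
Textile wall + fossil hall + ceramics vitrine + portrait alcove + coin cabinet uses 96 of the 96 m² and totals 1644.
Runner-up tapestry corridor + fossil hall + ceramics vitrine + portrait alcove tops out at 1610.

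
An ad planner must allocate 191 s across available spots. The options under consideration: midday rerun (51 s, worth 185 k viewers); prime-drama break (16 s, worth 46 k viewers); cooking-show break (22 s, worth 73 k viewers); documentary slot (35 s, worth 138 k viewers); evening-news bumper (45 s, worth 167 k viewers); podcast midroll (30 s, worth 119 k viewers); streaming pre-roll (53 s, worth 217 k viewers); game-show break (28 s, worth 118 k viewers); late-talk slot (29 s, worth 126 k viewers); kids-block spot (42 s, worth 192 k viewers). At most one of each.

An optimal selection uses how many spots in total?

5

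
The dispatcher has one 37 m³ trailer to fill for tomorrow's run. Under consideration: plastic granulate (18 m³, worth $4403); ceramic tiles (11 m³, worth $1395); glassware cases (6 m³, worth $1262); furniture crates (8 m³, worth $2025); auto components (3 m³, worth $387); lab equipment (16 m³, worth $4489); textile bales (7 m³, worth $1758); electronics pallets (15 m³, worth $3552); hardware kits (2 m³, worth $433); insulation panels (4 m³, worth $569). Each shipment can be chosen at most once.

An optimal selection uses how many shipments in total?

Optimal total is 9534.
For example glassware cases + furniture crates + lab equipment + textile bales achieves it, using 37 m³.
All optima have 4 shipments.

4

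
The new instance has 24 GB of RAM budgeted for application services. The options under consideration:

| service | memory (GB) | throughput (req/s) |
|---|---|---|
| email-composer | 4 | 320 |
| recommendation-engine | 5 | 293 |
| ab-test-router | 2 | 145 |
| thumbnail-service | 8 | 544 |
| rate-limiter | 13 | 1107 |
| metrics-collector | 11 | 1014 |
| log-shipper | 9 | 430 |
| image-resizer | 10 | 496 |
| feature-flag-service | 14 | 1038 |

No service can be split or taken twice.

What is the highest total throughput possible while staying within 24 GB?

Taking rate-limiter + metrics-collector: 24 GB used, 2121 in throughput.
Next best is email-composer + thumbnail-service + metrics-collector at 1878 (23 GB) — short by 243.

2121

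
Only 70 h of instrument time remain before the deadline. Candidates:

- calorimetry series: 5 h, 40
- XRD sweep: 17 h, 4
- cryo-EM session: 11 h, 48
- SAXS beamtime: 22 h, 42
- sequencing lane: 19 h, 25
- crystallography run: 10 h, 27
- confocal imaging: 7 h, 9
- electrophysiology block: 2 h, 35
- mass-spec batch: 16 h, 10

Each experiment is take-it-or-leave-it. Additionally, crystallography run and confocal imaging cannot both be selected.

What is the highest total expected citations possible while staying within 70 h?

217

By expected citations per h: electrophysiology block 17.50, calorimetry series 8.00, cryo-EM session 4.36 lead.
Best packing: calorimetry series + cryo-EM session + SAXS beamtime + sequencing lane + crystallography run + electrophysiology block — 69 h, 217 total.
Runner-up calorimetry series + cryo-EM session + SAXS beamtime + crystallography run + electrophysiology block + mass-spec batch tops out at 202.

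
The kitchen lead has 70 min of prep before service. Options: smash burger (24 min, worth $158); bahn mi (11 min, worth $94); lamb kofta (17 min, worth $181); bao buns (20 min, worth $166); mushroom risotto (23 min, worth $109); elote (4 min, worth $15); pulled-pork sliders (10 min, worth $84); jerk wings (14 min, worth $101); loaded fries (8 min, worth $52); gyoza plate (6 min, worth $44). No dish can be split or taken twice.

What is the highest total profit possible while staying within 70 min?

594

A density-first pass picks bahn mi + lamb kofta + bao buns + elote + pulled-pork sliders + gyoza plate — 584 at 68 min.
Reworking the packing: bahn mi + lamb kofta + bao buns + jerk wings + loaded fries uses 70 min and improves the total to 594.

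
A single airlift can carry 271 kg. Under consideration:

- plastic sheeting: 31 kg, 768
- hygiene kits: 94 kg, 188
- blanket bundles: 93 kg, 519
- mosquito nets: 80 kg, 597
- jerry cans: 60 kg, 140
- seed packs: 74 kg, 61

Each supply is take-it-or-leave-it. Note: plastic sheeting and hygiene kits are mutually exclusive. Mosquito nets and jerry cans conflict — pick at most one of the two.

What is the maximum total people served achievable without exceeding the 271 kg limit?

By people served per kg: plastic sheeting 24.77, mosquito nets 7.46, blanket bundles 5.58 lead.
Plastic sheeting + blanket bundles + mosquito nets uses 204 of the 271 kg and totals 1884.
No other feasible combination exceeds 1884.

1884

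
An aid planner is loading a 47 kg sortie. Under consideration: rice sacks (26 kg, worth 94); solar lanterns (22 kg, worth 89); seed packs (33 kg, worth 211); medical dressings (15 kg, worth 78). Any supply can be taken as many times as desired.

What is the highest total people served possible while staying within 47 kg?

A density-first pass picks seed packs — 211 at 33 kg.
The 33 kg tied up in seed packs is better spent on 3×medical dressings — total rises to 234 (45 kg).
The spare 2 kg is too small for any remaining supply, and no exchange beats 234.

234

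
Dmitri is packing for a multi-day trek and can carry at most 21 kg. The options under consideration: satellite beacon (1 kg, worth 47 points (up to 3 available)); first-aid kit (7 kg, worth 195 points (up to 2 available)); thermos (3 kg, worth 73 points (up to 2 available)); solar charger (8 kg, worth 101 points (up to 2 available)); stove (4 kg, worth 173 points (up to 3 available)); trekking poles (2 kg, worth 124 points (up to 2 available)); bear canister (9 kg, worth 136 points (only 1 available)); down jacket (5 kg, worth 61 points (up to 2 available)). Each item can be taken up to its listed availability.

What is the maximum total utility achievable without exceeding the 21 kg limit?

Greedy by ratio would take 3×satellite beacon + 3×stove + 2×trekking poles: 19 kg used, total 908.
Replace satellite beacon with thermos: the trade gains 26 net, giving 934 at 21 kg.
Nothing else within 21 kg beats 934.

934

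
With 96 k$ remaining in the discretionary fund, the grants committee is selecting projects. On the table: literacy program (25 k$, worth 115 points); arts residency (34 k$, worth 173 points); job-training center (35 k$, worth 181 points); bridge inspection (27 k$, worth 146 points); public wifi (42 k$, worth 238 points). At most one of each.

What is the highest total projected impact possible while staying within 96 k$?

Greedy by ratio would take literacy program + bridge inspection + public wifi: 94 k$ used, total 499.
The 67 k$ tied up in literacy program and public wifi is better spent on arts residency + job-training center — total rises to 500 (96 k$).

500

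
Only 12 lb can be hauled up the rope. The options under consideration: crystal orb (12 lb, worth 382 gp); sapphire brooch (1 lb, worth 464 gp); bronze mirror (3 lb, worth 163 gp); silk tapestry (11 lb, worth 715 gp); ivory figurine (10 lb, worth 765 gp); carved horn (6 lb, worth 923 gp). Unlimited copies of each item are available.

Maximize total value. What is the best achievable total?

5568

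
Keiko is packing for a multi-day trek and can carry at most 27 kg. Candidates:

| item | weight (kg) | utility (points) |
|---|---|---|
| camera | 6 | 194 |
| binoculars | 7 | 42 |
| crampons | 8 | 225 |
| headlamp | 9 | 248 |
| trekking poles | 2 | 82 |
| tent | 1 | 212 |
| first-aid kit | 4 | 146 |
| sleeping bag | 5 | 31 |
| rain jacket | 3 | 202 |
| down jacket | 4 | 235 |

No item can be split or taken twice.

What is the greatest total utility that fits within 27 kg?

1237

By utility per kg: tent 212.00, rain jacket 67.33, down jacket 58.75, trekking poles 41.00 lead.
Greedy by ratio would take camera + trekking poles + tent + first-aid kit + sleeping bag + rain jacket + down jacket: 25 kg used, total 1102.
The 7 kg tied up in trekking poles and sleeping bag is better spent on headlamp — total rises to 1237 (27 kg).
Runner-up camera + crampons + tent + first-aid kit + rain jacket + down jacket tops out at 1214.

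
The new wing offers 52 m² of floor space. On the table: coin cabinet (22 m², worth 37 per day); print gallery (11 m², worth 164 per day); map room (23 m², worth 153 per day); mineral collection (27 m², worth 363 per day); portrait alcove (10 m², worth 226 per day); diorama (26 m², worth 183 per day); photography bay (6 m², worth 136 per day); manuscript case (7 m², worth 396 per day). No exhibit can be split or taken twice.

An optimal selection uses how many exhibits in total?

The maximum expected visitors within 52 m² is 1121.
One optimal bundle: mineral collection + portrait alcove + photography bay + manuscript case (50 m²).
Any selection reaching 1121 contains exactly 4 exhibits.

4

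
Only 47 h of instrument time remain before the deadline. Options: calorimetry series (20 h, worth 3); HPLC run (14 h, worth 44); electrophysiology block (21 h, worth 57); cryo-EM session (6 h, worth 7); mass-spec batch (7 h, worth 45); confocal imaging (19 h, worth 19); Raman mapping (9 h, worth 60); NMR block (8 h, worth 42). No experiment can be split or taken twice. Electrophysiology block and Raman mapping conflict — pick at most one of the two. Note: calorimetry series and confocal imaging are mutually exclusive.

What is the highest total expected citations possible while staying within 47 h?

198

Density check — Raman mapping 6.67, mass-spec batch 6.43, NMR block 5.25, HPLC run 3.14 are the best per h.
Taking HPLC run + cryo-EM session + mass-spec batch + Raman mapping + NMR block: 44 h used, 198 in expected citations.
An exhaustive check of the 256 subsets confirms 198.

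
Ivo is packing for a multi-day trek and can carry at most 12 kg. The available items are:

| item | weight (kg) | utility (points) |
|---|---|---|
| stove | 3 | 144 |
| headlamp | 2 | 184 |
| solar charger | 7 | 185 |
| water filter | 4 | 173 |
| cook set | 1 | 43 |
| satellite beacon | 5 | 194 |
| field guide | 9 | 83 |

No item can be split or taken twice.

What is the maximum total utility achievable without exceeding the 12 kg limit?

Filling by ratio: stove + headlamp + water filter + cook set for 544, with 2 kg left unused.
The 3 kg tied up in stove is better spent on satellite beacon — total rises to 594 (12 kg).

594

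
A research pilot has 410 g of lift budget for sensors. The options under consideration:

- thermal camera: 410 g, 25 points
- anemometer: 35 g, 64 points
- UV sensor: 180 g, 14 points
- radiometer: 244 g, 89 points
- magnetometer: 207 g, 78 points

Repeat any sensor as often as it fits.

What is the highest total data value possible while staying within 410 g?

Best packing: 11×anemometer — 385 g, 704 total.

704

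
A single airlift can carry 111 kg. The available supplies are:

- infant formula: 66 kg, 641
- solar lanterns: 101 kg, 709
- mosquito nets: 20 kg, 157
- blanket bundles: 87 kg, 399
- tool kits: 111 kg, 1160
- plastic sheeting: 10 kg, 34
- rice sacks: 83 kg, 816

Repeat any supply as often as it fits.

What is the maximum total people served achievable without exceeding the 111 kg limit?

1160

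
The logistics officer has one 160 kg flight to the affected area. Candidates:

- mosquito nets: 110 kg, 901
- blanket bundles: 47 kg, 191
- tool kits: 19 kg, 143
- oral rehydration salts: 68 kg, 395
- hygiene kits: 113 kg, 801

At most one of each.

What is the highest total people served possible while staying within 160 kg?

Filling by ratio: mosquito nets + tool kits for 1044, with 31 kg left unused.
Replace tool kits with blanket bundles: the trade gains 48 net, giving 1092 at 157 kg.
That's the maximum — no swap from here does better than 1092.

1092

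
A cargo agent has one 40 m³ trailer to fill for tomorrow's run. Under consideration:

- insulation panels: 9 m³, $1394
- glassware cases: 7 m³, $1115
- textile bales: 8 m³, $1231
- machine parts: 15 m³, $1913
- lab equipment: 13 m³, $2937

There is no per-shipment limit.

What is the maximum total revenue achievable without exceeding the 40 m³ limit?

The ratio ordering already packs tightly: 3×lab equipment, 39 m³, 8811.
Nothing else within 40 m³ beats 8811.

8811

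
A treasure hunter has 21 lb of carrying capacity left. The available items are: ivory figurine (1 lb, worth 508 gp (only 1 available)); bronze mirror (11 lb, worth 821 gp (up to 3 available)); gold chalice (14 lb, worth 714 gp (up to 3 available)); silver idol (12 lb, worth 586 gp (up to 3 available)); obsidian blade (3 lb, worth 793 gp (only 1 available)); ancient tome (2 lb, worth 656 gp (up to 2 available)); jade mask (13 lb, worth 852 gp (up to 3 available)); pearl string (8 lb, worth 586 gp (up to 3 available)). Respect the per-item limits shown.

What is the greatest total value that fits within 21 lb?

3465

A density-first pass picks ivory figurine + bronze mirror + obsidian blade + 2×ancient tome — 3434 at 19 lb.
The 11 lb tied up in bronze mirror is better spent on jade mask — total rises to 3465 (21 lb).
Every other selection either busts 21 lb or exceeds an availability limit or fails to beat 3465.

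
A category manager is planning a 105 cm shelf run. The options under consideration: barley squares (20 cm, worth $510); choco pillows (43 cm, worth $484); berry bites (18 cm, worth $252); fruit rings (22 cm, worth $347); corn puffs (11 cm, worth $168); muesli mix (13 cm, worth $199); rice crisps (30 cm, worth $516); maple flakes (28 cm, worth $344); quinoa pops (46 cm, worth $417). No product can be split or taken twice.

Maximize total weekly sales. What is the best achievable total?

1824

By weekly sales per cm: barley squares 25.50, rice crisps 17.20, fruit rings 15.77, muesli mix 15.31 lead.
The ratio heuristic lands on barley squares + fruit rings + corn puffs + muesli mix + rice crisps (1740) but leaves 9 cm idle.
Replace corn puffs with berry bites: the trade gains 84 net, giving 1824 at 103 cm.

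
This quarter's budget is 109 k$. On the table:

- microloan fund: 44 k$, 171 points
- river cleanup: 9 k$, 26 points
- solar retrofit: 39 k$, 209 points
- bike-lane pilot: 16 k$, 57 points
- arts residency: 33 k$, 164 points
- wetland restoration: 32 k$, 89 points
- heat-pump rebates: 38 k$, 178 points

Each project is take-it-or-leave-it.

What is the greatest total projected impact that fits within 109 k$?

476

Greedy by ratio would take river cleanup + solar retrofit + bike-lane pilot + arts residency: 97 k$ used, total 456.
Using the slack differently, solar retrofit + wetland restoration + heat-pump rebates comes to 476 at 109 k$.
Every other selection either busts 109 k$ or fails to beat 476.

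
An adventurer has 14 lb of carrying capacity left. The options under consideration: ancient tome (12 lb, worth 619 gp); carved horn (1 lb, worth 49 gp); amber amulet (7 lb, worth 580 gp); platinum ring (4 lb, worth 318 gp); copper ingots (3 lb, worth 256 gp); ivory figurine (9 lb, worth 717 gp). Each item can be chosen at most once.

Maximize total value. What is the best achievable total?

Taking amber amulet + platinum ring + copper ingots: 14 lb used, 1154 in value.
Nothing else within 14 lb beats 1154.

1154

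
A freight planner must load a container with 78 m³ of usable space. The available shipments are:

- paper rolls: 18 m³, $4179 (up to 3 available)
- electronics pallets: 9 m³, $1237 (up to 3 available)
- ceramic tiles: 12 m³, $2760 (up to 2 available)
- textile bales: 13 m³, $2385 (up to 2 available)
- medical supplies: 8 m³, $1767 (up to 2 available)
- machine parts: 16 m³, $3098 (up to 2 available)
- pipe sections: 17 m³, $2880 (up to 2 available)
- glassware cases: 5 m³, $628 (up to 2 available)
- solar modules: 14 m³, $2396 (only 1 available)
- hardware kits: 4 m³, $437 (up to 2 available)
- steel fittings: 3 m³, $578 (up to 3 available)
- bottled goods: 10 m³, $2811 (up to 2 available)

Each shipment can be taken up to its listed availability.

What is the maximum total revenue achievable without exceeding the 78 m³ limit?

Density check — bottled goods 281.10, paper rolls 232.17, ceramic tiles 230.00 are the best per m³.
Taking the top-ratio shipments first gives 3×paper rolls + steel fittings + 2×bottled goods for 18737 (77 m³).
The 39 m³ tied up in 2×paper rolls and steel fittings is better spent on 2×ceramic tiles + 2×medical supplies — total rises to 18855 (78 m³).
Nothing else within 78 m³ beats 18855.

18855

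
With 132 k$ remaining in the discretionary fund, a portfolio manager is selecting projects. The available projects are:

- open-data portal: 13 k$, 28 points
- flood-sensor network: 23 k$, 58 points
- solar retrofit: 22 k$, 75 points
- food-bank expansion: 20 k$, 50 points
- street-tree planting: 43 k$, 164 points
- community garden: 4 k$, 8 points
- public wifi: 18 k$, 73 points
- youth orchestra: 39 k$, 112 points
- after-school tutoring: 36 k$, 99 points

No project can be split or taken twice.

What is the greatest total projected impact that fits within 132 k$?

The ratio heuristic lands on solar retrofit + street-tree planting + community garden + public wifi + youth orchestra (432) but leaves 6 k$ idle.
The 43 k$ tied up in community garden and youth orchestra is better spent on open-data portal + after-school tutoring — total rises to 439 (132 k$).
Runner-up solar retrofit + street-tree planting + community garden + public wifi + youth orchestra tops out at 432.

439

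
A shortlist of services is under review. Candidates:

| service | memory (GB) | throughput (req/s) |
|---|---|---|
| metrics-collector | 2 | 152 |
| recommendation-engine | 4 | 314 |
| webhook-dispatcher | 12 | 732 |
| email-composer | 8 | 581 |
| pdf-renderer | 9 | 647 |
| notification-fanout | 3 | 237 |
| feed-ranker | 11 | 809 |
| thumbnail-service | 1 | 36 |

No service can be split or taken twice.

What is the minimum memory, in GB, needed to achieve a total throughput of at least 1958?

27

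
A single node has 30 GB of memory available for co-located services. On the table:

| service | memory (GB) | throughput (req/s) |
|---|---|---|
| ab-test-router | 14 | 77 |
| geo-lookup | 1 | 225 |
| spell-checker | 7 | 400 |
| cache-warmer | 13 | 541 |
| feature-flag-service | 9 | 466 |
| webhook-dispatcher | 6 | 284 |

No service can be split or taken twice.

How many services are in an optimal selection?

Optimal total is 1632.
One optimal bundle: geo-lookup + spell-checker + cache-warmer + feature-flag-service (30 GB).
All optima have 4 services.

4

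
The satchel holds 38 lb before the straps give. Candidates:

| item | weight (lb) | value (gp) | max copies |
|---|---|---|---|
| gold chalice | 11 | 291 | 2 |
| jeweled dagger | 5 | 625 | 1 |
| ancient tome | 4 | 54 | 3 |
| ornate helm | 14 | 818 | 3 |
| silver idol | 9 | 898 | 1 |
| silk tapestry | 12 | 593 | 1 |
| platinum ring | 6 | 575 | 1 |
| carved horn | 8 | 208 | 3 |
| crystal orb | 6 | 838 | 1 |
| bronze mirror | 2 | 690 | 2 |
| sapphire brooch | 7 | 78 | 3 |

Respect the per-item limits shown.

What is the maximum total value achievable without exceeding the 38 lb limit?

4559

By value per lb: bronze mirror 345.00, crystal orb 139.67, jeweled dagger 125.00, silver idol 99.78 lead.
A density-first pass picks jeweled dagger + silver idol + platinum ring + carved horn + crystal orb + 2×bronze mirror — 4524 at 38 lb.
Dropping platinum ring and carved horn frees 14 lb; slotting in ornate helm (14 lb) lifts the total to 4559 at 38 lb.
Nothing else within 38 lb beats 4559.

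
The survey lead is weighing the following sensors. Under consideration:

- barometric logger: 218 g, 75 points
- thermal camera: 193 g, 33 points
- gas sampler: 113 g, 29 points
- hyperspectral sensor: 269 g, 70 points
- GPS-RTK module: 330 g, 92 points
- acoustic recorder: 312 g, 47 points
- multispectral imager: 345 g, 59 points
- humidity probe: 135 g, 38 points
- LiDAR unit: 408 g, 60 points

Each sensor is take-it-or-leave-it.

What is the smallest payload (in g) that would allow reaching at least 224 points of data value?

796

Minimise g subject to total data value ≥ 224.
Taking barometric logger + gas sampler + GPS-RTK module + humidity probe gives 234 (≥ 224) for 796 g.
Any bundle with less than 796 g falls short of 224.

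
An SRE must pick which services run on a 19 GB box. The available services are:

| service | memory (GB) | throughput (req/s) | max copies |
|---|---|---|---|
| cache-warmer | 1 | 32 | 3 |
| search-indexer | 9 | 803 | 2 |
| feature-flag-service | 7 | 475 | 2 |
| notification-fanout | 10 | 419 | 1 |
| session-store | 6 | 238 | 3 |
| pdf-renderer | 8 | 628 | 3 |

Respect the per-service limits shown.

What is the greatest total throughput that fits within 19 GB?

The ratio ordering already packs tightly: cache-warmer + 2×search-indexer, 19 GB, 1638.
No other feasible combination exceeds 1638.

1638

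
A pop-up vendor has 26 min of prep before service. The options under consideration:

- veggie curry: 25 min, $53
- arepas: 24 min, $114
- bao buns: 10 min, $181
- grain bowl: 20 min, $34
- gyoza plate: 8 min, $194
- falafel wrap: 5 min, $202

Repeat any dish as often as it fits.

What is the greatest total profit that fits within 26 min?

5×falafel wrap uses 25 of the 26 min and totals 1010.
Nothing else within 26 min beats 1010.

1010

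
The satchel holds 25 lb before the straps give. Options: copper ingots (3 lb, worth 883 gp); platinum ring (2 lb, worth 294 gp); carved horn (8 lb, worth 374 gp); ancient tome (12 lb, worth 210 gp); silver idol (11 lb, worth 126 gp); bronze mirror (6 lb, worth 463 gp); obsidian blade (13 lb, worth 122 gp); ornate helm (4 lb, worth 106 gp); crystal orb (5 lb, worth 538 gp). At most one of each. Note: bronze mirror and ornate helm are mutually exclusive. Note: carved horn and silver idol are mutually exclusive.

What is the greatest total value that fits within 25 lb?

The ratio ordering already packs tightly: copper ingots + platinum ring + carved horn + bronze mirror + crystal orb, 24 lb, 2552.
Runner-up copper ingots + carved horn + bronze mirror + crystal orb tops out at 2258.

2552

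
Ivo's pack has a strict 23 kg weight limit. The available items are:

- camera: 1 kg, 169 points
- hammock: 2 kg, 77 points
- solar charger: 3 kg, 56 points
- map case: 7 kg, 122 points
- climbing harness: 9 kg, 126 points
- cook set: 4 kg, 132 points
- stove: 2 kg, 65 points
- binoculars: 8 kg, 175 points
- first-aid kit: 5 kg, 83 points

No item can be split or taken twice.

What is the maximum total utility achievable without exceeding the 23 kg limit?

Density check — camera 169.00, hammock 38.50, cook set 33.00 are the best per kg.
Filling by ratio: camera + hammock + solar charger + cook set + stove + binoculars for 674, with 3 kg left unused.
The 3 kg tied up in solar charger is better spent on first-aid kit — total rises to 701 (22 kg).
Every other selection either busts 23 kg or fails to beat 701.

701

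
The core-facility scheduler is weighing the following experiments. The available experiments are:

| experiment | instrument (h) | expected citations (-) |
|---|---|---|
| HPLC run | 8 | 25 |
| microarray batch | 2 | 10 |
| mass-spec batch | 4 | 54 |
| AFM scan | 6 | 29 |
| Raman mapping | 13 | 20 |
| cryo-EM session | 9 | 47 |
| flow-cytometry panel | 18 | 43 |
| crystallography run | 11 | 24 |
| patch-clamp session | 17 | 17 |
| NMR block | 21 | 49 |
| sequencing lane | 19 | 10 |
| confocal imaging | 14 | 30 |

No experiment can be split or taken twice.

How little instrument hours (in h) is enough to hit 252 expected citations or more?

68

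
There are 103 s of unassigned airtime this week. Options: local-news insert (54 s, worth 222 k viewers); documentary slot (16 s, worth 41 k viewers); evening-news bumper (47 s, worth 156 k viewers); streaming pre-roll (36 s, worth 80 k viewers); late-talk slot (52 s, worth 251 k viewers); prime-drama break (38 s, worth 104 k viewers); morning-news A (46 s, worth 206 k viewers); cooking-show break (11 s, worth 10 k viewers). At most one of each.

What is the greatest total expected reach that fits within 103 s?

457

By expected reach per s: late-talk slot 4.83, morning-news A 4.48, local-news insert 4.11, evening-news bumper 3.32 lead.
Best packing: late-talk slot + morning-news A — 98 s, 457 total.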